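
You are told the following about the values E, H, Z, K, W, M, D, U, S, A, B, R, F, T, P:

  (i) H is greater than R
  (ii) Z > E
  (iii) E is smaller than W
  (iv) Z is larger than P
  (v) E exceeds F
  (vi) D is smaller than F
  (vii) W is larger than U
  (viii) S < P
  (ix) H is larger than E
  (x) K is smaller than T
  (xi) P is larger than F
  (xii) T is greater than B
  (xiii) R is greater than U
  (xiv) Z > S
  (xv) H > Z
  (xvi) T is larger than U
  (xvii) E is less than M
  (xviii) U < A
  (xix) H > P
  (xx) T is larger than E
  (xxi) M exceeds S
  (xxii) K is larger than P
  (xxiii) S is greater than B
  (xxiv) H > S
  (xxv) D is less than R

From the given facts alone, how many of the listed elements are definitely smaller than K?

5

Directly below K: P.
One step further: F, S (3 so far).
One step further: B, D (5 so far).
Nothing else is reachable below K; 5 in all.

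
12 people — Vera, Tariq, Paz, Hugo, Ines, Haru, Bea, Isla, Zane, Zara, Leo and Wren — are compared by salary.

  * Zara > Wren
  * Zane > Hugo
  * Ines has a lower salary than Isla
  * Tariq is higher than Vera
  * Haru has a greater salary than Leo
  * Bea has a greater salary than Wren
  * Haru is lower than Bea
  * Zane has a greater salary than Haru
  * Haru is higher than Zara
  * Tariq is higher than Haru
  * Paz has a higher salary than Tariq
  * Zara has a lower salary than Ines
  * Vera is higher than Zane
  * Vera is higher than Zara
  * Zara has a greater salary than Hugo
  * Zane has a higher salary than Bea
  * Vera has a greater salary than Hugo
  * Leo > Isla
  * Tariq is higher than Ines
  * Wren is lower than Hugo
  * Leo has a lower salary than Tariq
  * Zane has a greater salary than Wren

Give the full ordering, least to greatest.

Wren < Hugo < Zara < Ines < Isla < Leo < Haru < Bea < Zane < Vera < Tariq < Paz

The consecutive links are each given: Wren < Hugo; Hugo < Zara; Zara < Ines; Ines < Isla; Isla < Leo; Leo < Haru; Haru < Bea; Bea < Zane; Zane < Vera; Vera < Tariq; Tariq < Paz.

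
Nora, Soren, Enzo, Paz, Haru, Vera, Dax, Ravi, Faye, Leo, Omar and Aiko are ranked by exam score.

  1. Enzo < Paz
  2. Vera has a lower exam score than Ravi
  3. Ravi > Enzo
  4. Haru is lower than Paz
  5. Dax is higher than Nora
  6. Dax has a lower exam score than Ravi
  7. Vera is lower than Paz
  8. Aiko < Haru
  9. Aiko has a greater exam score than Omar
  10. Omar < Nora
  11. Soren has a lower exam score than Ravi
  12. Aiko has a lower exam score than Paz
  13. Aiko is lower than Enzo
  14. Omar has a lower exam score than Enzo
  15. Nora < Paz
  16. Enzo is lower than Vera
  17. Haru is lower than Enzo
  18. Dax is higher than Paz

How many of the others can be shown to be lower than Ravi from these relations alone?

The elements the relations force below Ravi are Soren, Omar, Aiko, Haru, Nora, Enzo, Vera, Paz, Dax — no chain reaches any other.
That is 9.

9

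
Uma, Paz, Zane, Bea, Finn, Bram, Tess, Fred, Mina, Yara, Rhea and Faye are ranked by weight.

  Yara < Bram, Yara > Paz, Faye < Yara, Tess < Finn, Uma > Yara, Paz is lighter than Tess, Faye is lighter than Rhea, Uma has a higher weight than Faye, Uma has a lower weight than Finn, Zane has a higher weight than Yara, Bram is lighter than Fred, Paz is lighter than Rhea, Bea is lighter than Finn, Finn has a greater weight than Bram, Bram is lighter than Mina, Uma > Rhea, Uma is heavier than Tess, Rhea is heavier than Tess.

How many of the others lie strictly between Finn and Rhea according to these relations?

Chaining upward from Rhea reaches: Uma.
Chaining downward from Finn reaches: Faye, Paz, Tess, Yara, Bram, Uma, Bea.
Strictly between Rhea and Finn are those in both lists: Uma — 1 element.

1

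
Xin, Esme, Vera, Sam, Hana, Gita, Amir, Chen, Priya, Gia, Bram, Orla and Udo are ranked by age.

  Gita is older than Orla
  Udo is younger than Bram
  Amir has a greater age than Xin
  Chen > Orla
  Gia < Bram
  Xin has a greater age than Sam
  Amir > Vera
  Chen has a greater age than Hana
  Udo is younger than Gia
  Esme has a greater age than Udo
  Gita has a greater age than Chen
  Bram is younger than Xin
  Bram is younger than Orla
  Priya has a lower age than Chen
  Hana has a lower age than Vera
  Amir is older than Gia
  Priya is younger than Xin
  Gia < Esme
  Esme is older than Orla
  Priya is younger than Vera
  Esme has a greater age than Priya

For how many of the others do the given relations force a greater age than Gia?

From Gia the given relations immediately reach Bram, Esme, Amir.
From those, Orla, Xin — 5 in total.
From those, Chen, Gita — 7 in total.
No other element is forced above Gia by the given relations, so the count is 7.

7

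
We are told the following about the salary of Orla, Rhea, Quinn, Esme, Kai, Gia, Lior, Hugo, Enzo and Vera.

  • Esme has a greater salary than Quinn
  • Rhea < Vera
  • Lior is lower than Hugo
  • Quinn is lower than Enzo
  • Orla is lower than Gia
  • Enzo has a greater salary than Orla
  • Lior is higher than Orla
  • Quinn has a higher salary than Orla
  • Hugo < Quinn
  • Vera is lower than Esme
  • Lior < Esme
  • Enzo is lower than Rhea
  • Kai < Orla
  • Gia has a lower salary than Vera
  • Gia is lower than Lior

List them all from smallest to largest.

Each adjacent pair is fixed by a given relation: Kai < Orla; Orla < Gia; Gia < Lior; Lior < Hugo; Hugo < Quinn; Quinn < Enzo; Enzo < Rhea; Rhea < Vera; Vera < Esme. Chaining them end to end gives the full order.

Kai < Orla < Gia < Lior < Hugo < Quinn < Enzo < Rhea < Vera < Esme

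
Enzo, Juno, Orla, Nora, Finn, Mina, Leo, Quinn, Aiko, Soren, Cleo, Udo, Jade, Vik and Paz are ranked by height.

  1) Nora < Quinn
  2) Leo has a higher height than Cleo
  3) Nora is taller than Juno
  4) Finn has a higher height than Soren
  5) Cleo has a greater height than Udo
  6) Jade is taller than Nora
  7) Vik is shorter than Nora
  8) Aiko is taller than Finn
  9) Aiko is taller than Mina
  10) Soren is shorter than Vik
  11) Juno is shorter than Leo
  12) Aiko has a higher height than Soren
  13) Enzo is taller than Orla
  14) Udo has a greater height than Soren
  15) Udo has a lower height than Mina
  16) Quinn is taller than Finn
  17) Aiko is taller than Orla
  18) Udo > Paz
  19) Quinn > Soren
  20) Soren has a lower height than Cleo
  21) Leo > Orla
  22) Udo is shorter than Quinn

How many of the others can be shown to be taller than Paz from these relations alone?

The elements the relations force above Paz are Udo, Cleo, Quinn, Mina, Leo, Aiko — no chain reaches any other.
That is 6.

6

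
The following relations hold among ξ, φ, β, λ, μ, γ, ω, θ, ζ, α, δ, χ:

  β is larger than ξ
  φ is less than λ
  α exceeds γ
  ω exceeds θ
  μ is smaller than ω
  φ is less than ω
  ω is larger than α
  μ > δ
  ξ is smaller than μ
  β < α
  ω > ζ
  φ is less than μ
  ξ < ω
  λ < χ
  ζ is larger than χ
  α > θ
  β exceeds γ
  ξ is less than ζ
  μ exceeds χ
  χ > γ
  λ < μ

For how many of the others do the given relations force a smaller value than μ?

The elements the relations force below μ are δ, φ, λ, ξ, γ, χ — no chain reaches any other.
That is 6.

6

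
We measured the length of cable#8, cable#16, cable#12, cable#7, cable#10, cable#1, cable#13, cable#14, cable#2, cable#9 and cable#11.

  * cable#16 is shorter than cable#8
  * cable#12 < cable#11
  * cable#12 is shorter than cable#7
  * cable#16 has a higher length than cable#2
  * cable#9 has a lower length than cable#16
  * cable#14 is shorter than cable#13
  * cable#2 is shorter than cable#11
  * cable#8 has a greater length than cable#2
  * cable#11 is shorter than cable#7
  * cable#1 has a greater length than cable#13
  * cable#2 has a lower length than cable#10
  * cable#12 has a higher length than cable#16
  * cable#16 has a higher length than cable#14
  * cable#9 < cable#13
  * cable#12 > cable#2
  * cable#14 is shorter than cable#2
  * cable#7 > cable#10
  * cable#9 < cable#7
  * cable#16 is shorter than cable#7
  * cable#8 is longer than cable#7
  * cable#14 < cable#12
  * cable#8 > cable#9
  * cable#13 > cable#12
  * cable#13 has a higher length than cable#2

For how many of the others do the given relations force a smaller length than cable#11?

5

Directly below cable#11: cable#2, cable#12.
One step further: cable#14, cable#16 (4 so far).
One step further: cable#9 (5 so far).
Nothing else is reachable below cable#11; 5 in all.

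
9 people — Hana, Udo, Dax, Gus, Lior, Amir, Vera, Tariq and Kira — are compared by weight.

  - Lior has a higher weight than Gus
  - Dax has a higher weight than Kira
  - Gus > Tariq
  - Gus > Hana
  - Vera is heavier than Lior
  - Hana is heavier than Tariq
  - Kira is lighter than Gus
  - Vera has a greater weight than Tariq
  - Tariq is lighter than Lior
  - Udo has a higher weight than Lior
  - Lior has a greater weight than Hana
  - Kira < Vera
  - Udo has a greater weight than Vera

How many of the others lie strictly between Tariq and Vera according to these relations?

3

The relations place Tariq below Vera. An element lies strictly between them when it is forced above Tariq and also forced below Vera.
Above Tariq: {Hana, Gus, Lior, Udo}. Below Vera: {Kira, Hana, Gus, Lior}.
Intersection: {Hana, Gus, Lior} — 3.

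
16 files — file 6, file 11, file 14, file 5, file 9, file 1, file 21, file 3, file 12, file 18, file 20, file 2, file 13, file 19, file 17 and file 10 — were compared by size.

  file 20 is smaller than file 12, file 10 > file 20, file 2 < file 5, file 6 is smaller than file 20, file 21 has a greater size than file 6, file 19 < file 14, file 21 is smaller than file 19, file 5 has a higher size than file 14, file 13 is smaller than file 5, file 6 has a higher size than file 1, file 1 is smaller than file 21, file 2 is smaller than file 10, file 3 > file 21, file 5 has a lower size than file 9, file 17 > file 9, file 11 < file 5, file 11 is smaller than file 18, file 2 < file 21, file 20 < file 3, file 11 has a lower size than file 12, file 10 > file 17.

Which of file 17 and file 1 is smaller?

Following the relations from file 1: file 1 < file 6 < file 21 < file 19 < file 14 < file 5 < file 9 < file 17.
So file 1 < file 17; file 1 is the smaller of the two.

file 1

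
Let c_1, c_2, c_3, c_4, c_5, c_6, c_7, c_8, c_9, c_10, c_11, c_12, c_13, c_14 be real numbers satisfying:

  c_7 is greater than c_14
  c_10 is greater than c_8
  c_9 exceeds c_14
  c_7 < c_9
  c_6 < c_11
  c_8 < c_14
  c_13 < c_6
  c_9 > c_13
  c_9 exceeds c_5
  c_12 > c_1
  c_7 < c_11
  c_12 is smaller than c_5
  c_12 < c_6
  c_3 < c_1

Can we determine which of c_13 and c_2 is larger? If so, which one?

Following every chain through c_13: above c_13 we get c_6, c_9, c_11.
c_2 is not reached, and no chain runs the other way from c_2 to c_13.
So the given relations leave the order of c_13 and c_2 undetermined.

undetermined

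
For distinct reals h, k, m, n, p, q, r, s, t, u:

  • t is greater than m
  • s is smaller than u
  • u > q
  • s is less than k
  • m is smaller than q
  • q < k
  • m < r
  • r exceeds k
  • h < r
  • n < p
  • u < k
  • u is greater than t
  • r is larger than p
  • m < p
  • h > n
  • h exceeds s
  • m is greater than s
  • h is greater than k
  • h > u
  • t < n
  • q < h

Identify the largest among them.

s is not greatest since s < m; m is not greatest since m < q; t is not greatest since t < n; q is not greatest since q < u; u is not greatest since u < k; n is not greatest since n < h; k is not greatest since k < h; h is not greatest since h < r; p is not greatest since p < r.
Only r has nothing above it, so r is the largest.

r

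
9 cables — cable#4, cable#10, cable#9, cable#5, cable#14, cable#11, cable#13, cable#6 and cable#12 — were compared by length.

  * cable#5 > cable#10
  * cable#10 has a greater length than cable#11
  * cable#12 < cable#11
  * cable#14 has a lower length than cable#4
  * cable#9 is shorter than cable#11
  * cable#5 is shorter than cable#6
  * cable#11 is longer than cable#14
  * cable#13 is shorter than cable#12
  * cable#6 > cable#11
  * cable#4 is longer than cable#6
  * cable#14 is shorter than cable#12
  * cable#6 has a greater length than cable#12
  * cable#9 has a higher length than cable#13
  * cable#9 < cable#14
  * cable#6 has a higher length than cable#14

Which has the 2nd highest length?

Piecing the relations together gives one ordering: cable#13 < cable#9 < cable#14 < cable#12 < cable#11 < cable#10 < cable#5 < cable#6 < cable#4.
Counting 2 from the largest end gives cable#6.

cable#6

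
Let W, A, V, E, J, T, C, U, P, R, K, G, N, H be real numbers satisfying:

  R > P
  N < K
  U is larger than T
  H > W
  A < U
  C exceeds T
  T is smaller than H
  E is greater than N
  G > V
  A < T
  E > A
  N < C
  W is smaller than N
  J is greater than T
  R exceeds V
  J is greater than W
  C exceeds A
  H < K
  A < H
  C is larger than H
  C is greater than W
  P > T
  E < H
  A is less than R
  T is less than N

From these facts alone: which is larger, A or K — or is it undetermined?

K

A < T < N < E < H < K, by transitivity through T, N, E, H.
So K is larger.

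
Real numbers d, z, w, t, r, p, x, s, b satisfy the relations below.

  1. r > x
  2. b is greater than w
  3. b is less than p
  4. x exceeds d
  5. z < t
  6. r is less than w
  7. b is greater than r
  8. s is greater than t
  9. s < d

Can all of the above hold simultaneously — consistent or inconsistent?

consistent

The single ordering z < t < s < d < x < r < w < b < p satisfies every listed relation, so no contradiction arises.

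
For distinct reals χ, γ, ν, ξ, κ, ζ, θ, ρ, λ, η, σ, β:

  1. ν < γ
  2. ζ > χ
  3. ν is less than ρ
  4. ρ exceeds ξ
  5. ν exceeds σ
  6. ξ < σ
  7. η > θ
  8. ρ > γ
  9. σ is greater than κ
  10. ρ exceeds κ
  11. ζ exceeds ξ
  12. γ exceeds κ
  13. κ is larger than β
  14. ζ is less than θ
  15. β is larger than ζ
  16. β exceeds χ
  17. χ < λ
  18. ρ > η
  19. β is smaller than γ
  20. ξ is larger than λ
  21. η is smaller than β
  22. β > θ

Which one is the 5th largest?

Piecing the relations together gives one ordering: χ < λ < ξ < ζ < θ < η < β < κ < σ < ν < γ < ρ.
Counting 5 from the largest end gives κ.

κ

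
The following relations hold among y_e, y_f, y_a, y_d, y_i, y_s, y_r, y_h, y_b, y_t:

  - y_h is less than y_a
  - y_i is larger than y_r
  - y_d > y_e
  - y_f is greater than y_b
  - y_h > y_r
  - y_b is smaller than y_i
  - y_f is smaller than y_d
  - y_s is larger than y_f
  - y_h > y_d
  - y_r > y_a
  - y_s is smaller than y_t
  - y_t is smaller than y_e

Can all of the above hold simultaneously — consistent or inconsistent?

inconsistent

We have y_r < y_h stated directly, yet also y_h < y_a < y_r by chaining the others — so y_h < y_r. Contradiction.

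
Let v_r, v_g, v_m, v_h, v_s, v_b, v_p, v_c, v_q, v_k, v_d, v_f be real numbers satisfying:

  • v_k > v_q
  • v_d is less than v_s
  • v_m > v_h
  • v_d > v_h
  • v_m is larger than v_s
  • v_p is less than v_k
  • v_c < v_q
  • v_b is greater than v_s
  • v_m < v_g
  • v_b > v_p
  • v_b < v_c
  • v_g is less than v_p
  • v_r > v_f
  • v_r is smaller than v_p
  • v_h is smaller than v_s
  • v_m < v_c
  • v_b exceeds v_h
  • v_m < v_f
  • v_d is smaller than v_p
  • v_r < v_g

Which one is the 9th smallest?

The consecutive relations fix a unique order: v_h < v_d < v_s < v_m < v_f < v_r < v_g < v_p < v_b < v_c < v_q < v_k.
Counting 9 from the smallest end gives v_b.

v_b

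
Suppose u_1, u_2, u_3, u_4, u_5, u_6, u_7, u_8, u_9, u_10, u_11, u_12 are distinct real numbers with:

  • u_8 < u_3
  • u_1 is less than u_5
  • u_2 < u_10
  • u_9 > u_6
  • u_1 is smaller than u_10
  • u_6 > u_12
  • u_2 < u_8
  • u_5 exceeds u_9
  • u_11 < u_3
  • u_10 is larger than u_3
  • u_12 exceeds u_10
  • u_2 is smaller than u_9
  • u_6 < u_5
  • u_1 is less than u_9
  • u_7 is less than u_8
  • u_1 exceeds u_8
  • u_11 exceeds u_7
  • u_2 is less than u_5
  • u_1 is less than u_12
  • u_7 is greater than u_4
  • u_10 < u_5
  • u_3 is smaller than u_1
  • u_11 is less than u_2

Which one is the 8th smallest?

The consecutive relations fix a unique order: u_4 < u_7 < u_11 < u_2 < u_8 < u_3 < u_1 < u_10 < u_12 < u_6 < u_9 < u_5.
The 8th smallest is u_10.

u_10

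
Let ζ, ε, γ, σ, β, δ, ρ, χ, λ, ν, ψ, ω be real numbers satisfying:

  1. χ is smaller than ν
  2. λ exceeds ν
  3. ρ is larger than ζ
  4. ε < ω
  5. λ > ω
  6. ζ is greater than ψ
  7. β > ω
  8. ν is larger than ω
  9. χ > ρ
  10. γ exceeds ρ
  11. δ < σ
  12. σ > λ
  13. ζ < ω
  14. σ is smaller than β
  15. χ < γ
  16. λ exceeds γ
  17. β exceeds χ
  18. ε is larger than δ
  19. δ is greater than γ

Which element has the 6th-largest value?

ε

Piecing the relations together gives one ordering: ψ < ζ < ρ < χ < γ < δ < ε < ω < ν < λ < σ < β.
The 6th largest is ε.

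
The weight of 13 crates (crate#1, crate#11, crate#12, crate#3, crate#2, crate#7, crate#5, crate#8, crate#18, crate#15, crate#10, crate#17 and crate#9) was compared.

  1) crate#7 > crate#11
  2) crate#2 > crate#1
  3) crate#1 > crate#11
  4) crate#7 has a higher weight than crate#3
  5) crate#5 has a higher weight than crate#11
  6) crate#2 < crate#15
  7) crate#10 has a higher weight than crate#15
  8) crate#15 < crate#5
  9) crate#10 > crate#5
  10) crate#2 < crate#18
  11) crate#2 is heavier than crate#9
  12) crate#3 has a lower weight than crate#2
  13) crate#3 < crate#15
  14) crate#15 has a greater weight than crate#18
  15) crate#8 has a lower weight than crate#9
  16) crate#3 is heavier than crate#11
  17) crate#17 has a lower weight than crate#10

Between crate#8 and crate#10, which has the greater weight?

crate#10

Link the given pairs in sequence: crate#8 < crate#9; crate#9 < crate#2; crate#2 < crate#18; crate#18 < crate#15; crate#15 < crate#5; crate#5 < crate#10.
Chaining these gives crate#8 < crate#9 < crate#2 < crate#18 < crate#15 < crate#5 < crate#10.
So crate#8 < crate#10; crate#10 is the heavier of the two.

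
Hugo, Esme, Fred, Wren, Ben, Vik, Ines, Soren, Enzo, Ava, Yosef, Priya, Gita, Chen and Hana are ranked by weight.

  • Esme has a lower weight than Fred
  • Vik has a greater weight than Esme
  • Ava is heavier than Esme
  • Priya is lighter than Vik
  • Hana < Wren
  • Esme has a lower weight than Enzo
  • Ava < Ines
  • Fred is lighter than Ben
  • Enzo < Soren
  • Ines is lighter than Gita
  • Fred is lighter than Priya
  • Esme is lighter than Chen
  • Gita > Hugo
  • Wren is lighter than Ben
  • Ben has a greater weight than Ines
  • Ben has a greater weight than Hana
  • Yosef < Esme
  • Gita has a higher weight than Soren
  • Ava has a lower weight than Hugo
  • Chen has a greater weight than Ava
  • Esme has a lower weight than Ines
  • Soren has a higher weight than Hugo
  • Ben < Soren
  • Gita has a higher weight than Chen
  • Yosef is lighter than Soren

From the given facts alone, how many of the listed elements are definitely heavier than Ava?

The elements the relations force above Ava are Ines, Chen, Hugo, Ben, Soren, Gita — no chain reaches any other.
That is 6.

6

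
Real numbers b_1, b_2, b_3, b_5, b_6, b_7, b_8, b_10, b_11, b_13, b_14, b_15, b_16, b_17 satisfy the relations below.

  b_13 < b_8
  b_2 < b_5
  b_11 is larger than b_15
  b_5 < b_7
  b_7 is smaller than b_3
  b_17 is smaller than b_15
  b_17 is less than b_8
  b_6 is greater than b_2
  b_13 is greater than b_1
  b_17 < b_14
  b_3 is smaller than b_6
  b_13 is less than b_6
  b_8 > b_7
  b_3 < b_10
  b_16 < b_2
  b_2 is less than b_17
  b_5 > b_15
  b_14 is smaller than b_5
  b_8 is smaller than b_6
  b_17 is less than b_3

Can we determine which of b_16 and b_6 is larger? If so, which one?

b_16 < b_2 and b_2 < b_17 give b_16 < b_17.
Then b_17 < b_15 extends the chain to b_15.
With b_15 < b_5: b_16 < b_2 < b_17 < b_15 < b_5.
Then b_5 < b_7 extends the chain to b_7.
With b_7 < b_3: b_16 < b_2 < b_17 < b_15 < b_5 < b_7 < b_3.
With b_3 < b_6: b_16 < b_2 < b_17 < b_15 < b_5 < b_7 < b_3 < b_6.
So b_6 is larger.

b_6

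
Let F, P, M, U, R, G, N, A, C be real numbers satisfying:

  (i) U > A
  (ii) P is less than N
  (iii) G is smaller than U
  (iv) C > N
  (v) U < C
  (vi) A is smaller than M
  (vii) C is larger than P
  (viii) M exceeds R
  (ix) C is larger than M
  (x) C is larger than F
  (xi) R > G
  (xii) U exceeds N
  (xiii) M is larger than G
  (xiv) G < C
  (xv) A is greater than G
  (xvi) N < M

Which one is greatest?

C

G is not greatest since G < R; R is not greatest since R < M; P is not greatest since P < N; A is not greatest since A < U; N is not greatest since N < U; M is not greatest since M < C; U is not greatest since U < C; F is not greatest since F < C.
Only C has nothing above it, so C is the greatest.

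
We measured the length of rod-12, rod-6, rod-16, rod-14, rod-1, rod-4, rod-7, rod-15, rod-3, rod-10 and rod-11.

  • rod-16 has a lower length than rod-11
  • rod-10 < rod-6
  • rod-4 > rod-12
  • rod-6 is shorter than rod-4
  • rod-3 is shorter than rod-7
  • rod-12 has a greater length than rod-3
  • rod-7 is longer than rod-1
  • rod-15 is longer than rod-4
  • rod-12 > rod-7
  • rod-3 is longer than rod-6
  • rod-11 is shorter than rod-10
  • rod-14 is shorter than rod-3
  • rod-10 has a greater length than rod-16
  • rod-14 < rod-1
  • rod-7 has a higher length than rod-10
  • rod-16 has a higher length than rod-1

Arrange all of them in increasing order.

The consecutive links are each given: rod-14 < rod-1; rod-1 < rod-16; rod-16 < rod-11; rod-11 < rod-10; rod-10 < rod-6; rod-6 < rod-3; rod-3 < rod-7; rod-7 < rod-12; rod-12 < rod-4; rod-4 < rod-15.

rod-14 < rod-1 < rod-16 < rod-11 < rod-10 < rod-6 < rod-3 < rod-7 < rod-12 < rod-4 < rod-15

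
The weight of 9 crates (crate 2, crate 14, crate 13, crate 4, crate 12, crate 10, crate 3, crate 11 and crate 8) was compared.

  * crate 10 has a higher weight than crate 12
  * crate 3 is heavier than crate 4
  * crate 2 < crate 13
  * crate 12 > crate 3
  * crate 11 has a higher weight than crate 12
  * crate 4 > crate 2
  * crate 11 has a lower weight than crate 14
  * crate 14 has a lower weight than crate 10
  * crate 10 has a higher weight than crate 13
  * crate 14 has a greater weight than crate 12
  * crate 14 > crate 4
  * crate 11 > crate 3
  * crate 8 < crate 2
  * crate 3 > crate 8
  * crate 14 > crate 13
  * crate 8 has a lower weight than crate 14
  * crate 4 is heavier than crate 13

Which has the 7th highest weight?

crate 13

Piecing the relations together gives one ordering: crate 8 < crate 2 < crate 13 < crate 4 < crate 3 < crate 12 < crate 11 < crate 14 < crate 10.
The 7th largest is crate 13.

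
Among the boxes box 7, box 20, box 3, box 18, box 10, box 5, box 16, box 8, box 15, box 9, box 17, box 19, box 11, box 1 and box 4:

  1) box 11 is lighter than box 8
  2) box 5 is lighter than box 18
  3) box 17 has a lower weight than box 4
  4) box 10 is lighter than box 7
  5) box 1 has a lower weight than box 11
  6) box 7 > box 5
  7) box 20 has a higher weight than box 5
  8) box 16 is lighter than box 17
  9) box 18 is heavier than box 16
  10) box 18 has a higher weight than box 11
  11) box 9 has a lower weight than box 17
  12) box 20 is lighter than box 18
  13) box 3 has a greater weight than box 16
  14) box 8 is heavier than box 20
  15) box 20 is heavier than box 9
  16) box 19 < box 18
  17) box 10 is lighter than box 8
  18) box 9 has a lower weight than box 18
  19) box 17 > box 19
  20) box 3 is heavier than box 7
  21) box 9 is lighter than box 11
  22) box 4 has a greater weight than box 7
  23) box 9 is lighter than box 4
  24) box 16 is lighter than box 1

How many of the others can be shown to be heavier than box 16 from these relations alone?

The elements the relations force above box 16 are box 17, box 1, box 11, box 4, box 3, box 8, box 18 — no chain reaches any other.
That is 7.

7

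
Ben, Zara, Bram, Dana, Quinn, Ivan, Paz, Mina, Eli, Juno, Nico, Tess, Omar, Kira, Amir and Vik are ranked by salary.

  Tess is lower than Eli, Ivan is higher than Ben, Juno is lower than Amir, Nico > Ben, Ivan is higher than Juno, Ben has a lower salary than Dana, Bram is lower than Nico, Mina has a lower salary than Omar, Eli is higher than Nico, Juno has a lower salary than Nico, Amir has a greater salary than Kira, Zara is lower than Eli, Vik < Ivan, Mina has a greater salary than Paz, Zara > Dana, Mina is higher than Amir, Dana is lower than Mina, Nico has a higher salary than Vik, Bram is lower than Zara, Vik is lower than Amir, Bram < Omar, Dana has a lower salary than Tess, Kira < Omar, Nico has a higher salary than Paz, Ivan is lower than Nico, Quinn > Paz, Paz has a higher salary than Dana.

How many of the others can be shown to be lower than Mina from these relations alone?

7

Directly below Mina: Dana, Amir, Paz.
One step further: Ben, Juno, Kira, Vik (7 so far).
No other element is forced below Mina by the given relations, so the count is 7.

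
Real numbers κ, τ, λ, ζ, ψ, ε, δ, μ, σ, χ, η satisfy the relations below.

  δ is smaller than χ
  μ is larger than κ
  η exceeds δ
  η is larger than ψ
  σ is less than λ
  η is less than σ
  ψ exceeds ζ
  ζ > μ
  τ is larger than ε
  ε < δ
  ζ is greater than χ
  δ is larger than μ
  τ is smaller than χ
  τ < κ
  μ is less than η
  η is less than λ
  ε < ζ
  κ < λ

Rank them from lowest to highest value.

ε < τ < κ < μ < δ < χ < ζ < ψ < η < σ < λ

Nothing is placed below ε, so it is least; from there ε < τ; τ < κ; κ < μ; μ < δ; δ < χ; χ < ζ; ζ < ψ; ψ < η; η < σ; σ < λ, each given directly.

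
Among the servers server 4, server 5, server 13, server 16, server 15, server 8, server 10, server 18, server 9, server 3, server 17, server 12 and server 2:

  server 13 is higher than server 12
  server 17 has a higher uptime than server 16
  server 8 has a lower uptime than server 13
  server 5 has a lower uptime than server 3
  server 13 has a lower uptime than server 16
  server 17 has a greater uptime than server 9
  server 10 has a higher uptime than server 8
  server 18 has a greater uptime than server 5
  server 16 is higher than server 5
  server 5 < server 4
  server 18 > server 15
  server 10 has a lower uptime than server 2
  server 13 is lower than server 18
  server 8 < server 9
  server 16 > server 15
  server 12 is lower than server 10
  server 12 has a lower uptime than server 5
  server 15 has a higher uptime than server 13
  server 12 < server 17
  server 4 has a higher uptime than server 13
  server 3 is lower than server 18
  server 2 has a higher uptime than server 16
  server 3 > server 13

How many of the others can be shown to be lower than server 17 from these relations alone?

From server 17 the given relations immediately reach server 12, server 9, server 16.
From those, server 8, server 5, server 13, server 15 — 7 in total.
No other element is forced below server 17 by the given relations, so the count is 7.

7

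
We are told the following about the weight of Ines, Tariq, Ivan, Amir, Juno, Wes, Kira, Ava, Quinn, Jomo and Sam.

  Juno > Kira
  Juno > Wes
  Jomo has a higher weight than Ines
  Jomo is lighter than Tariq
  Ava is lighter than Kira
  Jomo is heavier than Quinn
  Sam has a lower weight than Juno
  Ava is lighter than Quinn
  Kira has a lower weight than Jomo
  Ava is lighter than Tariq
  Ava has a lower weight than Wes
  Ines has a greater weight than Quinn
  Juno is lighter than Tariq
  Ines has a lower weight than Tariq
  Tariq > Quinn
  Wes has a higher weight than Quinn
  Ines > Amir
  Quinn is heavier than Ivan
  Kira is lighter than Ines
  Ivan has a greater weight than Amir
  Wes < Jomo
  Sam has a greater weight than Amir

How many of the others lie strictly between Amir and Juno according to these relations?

4

Chaining upward from Amir reaches: Ivan, Quinn, Wes, Ines, Sam, Jomo, Tariq.
Chaining downward from Juno reaches: Ava, Ivan, Quinn, Wes, Kira, Sam.
Strictly between Amir and Juno are those in both lists: Ivan, Quinn, Wes, Sam — 4 elements.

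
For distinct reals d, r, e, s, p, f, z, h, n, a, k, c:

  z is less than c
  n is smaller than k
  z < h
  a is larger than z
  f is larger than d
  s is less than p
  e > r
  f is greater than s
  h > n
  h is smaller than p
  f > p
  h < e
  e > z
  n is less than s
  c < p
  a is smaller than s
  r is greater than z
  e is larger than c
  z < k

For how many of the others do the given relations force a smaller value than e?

From e the given relations immediately reach z, h, c, r.
From those, n — 5 in total.
Nothing else is reachable below e; 5 in all.

5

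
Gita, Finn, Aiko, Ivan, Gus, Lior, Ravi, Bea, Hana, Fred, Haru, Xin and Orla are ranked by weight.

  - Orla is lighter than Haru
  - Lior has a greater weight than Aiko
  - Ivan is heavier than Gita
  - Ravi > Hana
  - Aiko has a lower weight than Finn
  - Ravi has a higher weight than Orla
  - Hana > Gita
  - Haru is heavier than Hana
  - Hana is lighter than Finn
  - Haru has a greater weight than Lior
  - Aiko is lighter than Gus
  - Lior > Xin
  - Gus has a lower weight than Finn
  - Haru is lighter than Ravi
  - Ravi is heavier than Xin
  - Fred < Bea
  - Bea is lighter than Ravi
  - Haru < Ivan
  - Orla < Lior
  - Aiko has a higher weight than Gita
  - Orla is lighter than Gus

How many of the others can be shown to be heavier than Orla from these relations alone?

Directly above Orla: Gus, Lior, Haru, Ravi.
One step further: Finn, Ivan (6 so far).
No other element is forced above Orla by the given relations, so the count is 6.

6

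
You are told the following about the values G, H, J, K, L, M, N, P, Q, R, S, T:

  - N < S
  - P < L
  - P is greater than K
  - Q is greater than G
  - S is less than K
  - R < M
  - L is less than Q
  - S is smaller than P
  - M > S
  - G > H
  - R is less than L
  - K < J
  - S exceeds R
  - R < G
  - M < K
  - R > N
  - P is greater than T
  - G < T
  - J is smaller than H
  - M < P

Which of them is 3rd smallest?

S

The consecutive relations fix a unique order: N < R < S < M < K < J < H < G < T < P < L < Q.
The 3rd smallest is S.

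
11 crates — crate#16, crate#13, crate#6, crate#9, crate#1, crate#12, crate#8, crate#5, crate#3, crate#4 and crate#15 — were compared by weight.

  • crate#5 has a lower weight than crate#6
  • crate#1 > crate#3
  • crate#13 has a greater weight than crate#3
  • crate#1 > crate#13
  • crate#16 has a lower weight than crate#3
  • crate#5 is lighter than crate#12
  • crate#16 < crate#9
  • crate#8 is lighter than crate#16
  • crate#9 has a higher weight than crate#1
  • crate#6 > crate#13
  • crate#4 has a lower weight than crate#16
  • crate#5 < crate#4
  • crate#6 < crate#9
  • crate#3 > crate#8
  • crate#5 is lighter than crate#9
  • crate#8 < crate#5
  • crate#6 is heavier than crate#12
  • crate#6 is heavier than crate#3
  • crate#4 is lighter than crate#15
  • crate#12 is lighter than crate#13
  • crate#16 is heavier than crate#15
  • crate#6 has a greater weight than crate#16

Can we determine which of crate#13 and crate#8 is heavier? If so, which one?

Link the given pairs in sequence: crate#8 < crate#5; crate#5 < crate#4; crate#4 < crate#15; crate#15 < crate#16; crate#16 < crate#3; crate#3 < crate#13.
Chaining these gives crate#8 < crate#5 < crate#4 < crate#15 < crate#16 < crate#3 < crate#13.
So crate#13 is heavier.

crate#13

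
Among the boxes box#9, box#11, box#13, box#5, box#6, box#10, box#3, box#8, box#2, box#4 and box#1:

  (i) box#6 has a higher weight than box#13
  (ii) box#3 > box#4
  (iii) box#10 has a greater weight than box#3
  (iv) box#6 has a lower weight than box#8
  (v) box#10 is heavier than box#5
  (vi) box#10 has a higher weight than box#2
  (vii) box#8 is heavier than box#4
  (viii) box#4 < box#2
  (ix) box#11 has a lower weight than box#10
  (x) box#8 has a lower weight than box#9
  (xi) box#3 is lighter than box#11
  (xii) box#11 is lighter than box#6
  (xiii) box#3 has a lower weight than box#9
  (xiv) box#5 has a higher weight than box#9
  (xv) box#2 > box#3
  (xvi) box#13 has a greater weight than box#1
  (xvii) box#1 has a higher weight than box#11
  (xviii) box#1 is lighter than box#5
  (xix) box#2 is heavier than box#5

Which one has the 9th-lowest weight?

The consecutive relations fix a unique order: box#4 < box#3 < box#11 < box#1 < box#13 < box#6 < box#8 < box#9 < box#5 < box#2 < box#10.
The 9th smallest is box#5.

box#5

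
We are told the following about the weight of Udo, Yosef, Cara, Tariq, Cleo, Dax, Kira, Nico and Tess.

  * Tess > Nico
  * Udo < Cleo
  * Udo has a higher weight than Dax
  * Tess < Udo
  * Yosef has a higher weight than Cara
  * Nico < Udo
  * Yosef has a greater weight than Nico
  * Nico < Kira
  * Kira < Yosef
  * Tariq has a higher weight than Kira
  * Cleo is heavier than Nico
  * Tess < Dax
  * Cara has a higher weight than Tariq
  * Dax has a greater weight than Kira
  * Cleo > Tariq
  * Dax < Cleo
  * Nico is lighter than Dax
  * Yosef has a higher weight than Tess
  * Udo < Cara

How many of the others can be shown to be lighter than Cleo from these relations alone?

From Cleo the given relations immediately reach Nico, Dax, Udo, Tariq.
From those, Kira, Tess — 6 in total.
No other element is forced below Cleo by the given relations, so the count is 6.

6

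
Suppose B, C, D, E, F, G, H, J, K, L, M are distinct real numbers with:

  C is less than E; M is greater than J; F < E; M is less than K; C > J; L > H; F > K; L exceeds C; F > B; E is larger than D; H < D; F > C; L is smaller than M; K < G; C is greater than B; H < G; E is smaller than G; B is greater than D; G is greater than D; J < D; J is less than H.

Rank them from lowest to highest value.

Each adjacent pair is fixed by a given relation: J < H; H < D; D < B; B < C; C < L; L < M; M < K; K < F; F < E; E < G. Chaining them end to end gives the full order.

J < H < D < B < C < L < M < K < F < E < G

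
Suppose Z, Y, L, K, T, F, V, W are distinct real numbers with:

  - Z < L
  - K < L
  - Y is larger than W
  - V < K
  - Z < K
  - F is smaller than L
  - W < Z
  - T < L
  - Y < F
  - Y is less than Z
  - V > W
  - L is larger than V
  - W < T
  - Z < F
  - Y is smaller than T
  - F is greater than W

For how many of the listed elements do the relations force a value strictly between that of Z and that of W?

1

The relations place W below Z. An element lies strictly between them when it is forced above W and also forced below Z.
Above W: {Y, V, T, F, K, L}. Below Z: {Y}.
Intersection: {Y} — 1.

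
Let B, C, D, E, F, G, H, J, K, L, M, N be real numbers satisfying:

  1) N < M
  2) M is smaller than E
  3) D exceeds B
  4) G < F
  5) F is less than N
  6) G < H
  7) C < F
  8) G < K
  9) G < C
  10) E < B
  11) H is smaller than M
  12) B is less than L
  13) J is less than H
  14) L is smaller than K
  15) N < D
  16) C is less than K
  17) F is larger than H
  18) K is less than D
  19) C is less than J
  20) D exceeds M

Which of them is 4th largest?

The consecutive relations fix a unique order: G < C < J < H < F < N < M < E < B < L < K < D.
The 4th largest is B.

B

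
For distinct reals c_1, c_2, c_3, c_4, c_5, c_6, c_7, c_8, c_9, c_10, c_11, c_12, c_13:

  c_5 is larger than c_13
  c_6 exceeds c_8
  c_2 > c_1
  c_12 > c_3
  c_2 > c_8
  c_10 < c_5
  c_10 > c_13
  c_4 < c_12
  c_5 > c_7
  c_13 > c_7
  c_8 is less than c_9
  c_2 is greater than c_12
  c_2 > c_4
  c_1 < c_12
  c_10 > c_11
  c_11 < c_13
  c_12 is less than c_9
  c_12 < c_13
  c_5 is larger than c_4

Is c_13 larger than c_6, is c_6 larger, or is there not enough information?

Following every chain through c_13: above c_13 we get c_10, c_5; below c_13 we get c_3, c_4, c_11, c_1, c_7, c_12.
c_6 is not reached, and no chain runs the other way from c_6 to c_13.
So the given relations leave the order of c_13 and c_6 undetermined.

undetermined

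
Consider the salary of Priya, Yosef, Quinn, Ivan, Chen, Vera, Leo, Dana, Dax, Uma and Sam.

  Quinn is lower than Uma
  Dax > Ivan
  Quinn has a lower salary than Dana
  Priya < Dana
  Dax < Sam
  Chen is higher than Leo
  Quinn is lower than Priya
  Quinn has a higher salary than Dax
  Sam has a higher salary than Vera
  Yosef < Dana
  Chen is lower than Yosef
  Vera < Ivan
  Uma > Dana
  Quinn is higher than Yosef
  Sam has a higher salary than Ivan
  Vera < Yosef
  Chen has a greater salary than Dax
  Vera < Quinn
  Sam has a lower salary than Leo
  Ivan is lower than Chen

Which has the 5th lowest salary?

Leo

Chaining the given pairs: Vera < Ivan < Dax < Sam < Leo < Chen < Yosef < Quinn < Priya < Dana < Uma.
The 5th smallest is Leo.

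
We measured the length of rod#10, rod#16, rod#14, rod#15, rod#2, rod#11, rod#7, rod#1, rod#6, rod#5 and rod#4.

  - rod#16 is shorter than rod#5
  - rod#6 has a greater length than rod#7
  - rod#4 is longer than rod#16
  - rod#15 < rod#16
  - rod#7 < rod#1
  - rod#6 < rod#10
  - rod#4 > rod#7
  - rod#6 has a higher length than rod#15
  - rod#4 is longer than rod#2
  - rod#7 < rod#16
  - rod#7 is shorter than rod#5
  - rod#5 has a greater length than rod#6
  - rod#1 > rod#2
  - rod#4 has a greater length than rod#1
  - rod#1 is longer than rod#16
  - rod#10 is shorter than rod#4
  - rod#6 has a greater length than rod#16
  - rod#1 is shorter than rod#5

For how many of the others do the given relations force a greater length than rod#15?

The elements the relations force above rod#15 are rod#16, rod#6, rod#1, rod#10, rod#5, rod#4 — no chain reaches any other.
That is 6.

6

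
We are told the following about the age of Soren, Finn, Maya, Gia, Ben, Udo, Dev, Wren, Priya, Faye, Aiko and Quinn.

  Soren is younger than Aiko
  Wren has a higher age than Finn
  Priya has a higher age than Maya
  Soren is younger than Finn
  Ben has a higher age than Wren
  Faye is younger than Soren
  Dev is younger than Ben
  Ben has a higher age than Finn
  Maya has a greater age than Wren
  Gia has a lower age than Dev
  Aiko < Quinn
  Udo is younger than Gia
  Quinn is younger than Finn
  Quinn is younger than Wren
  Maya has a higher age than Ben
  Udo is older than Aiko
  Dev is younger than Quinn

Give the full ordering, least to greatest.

Faye < Soren < Aiko < Udo < Gia < Dev < Quinn < Finn < Wren < Ben < Maya < Priya

The consecutive links are each given: Faye < Soren; Soren < Aiko; Aiko < Udo; Udo < Gia; Gia < Dev; Dev < Quinn; Quinn < Finn; Finn < Wren; Wren < Ben; Ben < Maya; Maya < Priya.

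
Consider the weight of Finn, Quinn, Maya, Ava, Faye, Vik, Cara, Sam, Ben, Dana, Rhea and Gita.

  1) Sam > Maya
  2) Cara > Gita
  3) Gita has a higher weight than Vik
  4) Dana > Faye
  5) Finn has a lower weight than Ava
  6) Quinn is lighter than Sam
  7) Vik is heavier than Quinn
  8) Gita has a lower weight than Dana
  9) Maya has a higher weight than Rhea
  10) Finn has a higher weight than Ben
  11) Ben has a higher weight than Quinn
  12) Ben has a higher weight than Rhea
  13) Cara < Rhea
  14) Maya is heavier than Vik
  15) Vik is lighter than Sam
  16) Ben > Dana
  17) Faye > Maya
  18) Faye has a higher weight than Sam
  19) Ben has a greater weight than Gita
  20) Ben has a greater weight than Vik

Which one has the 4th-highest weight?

Chaining the given pairs: Quinn < Vik < Gita < Cara < Rhea < Maya < Sam < Faye < Dana < Ben < Finn < Ava.
Counting 4 from the largest end gives Dana.

Dana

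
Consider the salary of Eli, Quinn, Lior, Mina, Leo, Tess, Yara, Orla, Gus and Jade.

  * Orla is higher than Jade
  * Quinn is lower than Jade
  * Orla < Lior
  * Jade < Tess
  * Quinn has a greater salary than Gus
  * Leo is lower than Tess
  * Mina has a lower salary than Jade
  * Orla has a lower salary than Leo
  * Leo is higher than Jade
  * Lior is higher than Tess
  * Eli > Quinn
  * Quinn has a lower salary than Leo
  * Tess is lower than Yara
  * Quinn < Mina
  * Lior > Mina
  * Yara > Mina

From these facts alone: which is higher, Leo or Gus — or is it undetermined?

Link the given pairs in sequence: Gus < Quinn; Quinn < Mina; Mina < Jade; Jade < Orla; Orla < Leo.
Chaining these gives Gus < Quinn < Mina < Jade < Orla < Leo.
So Leo is higher.

Leo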